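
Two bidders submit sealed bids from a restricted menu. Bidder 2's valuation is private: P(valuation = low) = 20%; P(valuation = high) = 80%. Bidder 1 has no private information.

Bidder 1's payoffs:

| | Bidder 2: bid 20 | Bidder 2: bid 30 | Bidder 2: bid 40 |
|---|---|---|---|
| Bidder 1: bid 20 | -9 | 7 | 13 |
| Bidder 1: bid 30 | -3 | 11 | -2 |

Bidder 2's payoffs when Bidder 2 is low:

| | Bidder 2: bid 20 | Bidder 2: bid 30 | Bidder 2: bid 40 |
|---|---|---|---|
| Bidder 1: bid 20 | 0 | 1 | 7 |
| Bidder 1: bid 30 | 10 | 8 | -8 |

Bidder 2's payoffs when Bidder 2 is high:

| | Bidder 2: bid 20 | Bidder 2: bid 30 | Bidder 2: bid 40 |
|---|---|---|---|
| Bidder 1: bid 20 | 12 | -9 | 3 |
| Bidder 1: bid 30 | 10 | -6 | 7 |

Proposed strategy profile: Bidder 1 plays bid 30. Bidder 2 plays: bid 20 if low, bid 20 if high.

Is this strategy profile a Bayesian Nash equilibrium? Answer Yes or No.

Bidder 1 plays bid 30: E[bid 30] = 0.2·(-3) + 0.8·(-3) = -3; E[bid 20] = -9. Best-responding. ✓
Bidder 2 (valuation low), facing bid 30: bid 20 gives 10, bid 30 gives 8, bid 40 gives -8. Proposed bid 20 is best. ✓
Bidder 2 (valuation high), facing bid 30: bid 20 gives 10, bid 30 gives -6, bid 40 gives 7. Proposed bid 20 is best. ✓

Yes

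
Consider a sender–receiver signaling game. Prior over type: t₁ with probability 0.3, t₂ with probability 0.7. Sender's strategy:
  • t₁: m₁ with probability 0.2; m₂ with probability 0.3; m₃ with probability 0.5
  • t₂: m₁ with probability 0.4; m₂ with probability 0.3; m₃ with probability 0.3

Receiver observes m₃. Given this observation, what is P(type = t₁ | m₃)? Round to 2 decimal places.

P(m₃) = 0.3·0.5 + 0.7·0.3 = 0.36
P(t₁ | m₃) = (0.3·0.5) / 0.36 = 0.15 / 0.36 = 0.416667

0.42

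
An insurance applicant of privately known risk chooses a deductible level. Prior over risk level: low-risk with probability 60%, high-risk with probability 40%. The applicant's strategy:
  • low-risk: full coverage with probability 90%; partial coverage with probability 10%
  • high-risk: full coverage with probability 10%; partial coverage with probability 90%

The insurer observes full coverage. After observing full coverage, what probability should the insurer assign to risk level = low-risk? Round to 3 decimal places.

P(full coverage) = 0.6·0.9 + 0.4·0.1 = 0.58
P(low-risk | full coverage) = (0.6·0.9) / 0.58 = 0.54 / 0.58 = 0.931034

0.931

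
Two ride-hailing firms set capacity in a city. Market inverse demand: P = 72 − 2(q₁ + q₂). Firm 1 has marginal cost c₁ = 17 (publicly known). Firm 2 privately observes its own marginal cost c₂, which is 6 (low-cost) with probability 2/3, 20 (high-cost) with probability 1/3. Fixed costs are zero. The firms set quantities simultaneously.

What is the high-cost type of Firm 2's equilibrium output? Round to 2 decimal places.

Type-c best response for Firm 2: q₂(c) = (72 − c)/4 − q₁/2.
Firm 1 maximizes expected profit; its first-order condition is 72 − 4q₁ − 2E[q₂] − 17 = 0.
Substituting E[q₂] and solving: E[c₂] = 10.6667, so q₁ = (72 − 2·17 + 10.6667)/6 = 8.11111.
q₂(high-cost) = (72 − 20 − 2·8.11111)/4 = 8.94444.

8.94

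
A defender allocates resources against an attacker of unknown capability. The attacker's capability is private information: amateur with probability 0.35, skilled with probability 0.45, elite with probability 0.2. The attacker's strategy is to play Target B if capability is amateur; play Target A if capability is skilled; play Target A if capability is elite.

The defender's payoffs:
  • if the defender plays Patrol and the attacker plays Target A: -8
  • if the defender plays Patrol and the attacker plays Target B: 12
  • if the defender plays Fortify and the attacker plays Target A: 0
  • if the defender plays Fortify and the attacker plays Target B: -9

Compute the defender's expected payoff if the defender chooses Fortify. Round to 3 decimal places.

E[Fortify] = 0.35·(-9) + 0.45·0 + 0.2·0 = (-3.15) + 0 + 0 = -3.15

-3.150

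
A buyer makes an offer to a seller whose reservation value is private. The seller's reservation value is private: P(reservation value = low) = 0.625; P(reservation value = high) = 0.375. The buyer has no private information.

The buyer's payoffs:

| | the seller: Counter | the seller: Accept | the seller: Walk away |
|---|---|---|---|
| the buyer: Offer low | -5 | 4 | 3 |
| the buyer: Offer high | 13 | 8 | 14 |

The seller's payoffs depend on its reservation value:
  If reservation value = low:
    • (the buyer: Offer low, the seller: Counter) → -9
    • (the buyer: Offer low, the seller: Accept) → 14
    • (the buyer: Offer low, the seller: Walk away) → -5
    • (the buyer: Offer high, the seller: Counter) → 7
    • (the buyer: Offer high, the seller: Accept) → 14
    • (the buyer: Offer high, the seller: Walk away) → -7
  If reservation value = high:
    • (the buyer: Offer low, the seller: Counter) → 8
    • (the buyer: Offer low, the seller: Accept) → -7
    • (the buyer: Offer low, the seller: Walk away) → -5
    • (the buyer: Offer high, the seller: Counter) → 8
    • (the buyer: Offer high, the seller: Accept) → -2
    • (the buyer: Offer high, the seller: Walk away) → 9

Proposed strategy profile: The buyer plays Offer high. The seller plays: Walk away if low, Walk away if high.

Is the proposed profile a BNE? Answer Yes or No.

No

The buyer plays Offer high: E[Offer high] = 0.625·(14) + 0.375·(14) = 14; E[Offer low] = 3. Best-responding. ✓
The seller (reservation value low), facing Offer high: Counter gives 7, Accept gives 14, Walk away gives -7. Proposed Walk away is not best — profitable deviation exists. ✗
The seller (reservation value high), facing Offer high: Counter gives 8, Accept gives -2, Walk away gives 9. Proposed Walk away is best. ✓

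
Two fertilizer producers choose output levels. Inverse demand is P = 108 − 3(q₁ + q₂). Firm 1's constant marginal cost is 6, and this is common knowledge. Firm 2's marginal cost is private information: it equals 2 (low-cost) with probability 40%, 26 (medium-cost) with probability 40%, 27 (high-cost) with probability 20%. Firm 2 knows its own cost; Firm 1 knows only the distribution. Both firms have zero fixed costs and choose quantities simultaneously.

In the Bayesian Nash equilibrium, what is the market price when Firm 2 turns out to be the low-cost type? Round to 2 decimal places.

Type-c best response for Firm 2: q₂(c) = (108 − c)/6 − q₁/2.
Firm 1 maximizes expected profit; its first-order condition is 108 − 6q₁ − 3E[q₂] − 6 = 0.
Substituting E[q₂] and solving: E[c₂] = 16.6, so q₁ = (108 − 2·6 + 16.6)/9 = 12.5111.
q₂(low-cost) = 11.4111, so P = 108 − 3·(12.5111 + 11.4111) = 36.2333.

36.23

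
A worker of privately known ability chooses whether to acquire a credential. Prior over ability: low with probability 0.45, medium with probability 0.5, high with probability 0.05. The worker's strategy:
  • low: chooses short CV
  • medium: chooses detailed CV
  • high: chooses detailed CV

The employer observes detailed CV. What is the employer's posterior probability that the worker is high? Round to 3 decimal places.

Apply Bayes' rule using the sender's strategy as the likelihood.
P(detailed CV) = 0.45·0 + 0.5·1 + 0.05·1 = 0.55
P(high | detailed CV) = (0.05·1) / 0.55 = 0.05 / 0.55 = 0.0909091

0.091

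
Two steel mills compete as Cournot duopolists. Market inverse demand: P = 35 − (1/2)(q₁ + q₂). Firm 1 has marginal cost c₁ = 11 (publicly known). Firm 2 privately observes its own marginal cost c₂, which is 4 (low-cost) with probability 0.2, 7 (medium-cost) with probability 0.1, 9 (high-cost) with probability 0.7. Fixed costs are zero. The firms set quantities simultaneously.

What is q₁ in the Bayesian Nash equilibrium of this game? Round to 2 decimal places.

13.87

Each type of Firm 2 best-responds to q₁; Firm 1 best-responds to the expected q₂ over Firm 2's types.
Firm 2 with cost c maximizes (35 − (1/2)(q₁+q₂) − c)·q₂, giving q₂(c) = (35 − c − (1/2)q₁).
E[c₂] = 0.2·4 + 0.1·7 + 0.7·9 = 7.8
Firm 1's FOC against E[q₂] yields q₁ = (35 − 2·11 + E[c₂])/(3/2) = (35 − 22 + 7.8)/(3/2) = 13.8667.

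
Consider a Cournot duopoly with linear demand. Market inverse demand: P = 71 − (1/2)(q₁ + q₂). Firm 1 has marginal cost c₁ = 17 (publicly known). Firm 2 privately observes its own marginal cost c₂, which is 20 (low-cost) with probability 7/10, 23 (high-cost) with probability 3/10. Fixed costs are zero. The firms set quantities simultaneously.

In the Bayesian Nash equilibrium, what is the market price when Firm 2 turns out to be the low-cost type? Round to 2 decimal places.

Firm 2 with cost c maximizes (71 − (1/2)(q₁+q₂) − c)·q₂, giving q₂(c) = (71 − c − (1/2)q₁).
E[c₂] = 7/10·20 + 3/10·23 = 20.9
Firm 1's FOC against E[q₂] yields q₁ = (71 − 2·17 + E[c₂])/(3/2) = (71 − 34 + 20.9)/(3/2) = 38.6.
q₂(low-cost) = 31.7, so P = 71 − (1/2)·(38.6 + 31.7) = 35.85.

35.85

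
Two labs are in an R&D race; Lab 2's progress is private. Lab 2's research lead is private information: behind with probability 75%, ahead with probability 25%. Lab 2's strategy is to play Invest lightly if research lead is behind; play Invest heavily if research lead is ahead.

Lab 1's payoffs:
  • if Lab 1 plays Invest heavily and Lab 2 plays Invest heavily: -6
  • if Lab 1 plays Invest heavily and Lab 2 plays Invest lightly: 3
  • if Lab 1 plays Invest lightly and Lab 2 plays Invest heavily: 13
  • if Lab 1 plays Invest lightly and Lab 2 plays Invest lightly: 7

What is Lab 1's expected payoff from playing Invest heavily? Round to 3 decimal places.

0.750

E[Invest heavily] = 0.75·3 + 0.25·(-6) = 2.25 + (-1.5) = 0.75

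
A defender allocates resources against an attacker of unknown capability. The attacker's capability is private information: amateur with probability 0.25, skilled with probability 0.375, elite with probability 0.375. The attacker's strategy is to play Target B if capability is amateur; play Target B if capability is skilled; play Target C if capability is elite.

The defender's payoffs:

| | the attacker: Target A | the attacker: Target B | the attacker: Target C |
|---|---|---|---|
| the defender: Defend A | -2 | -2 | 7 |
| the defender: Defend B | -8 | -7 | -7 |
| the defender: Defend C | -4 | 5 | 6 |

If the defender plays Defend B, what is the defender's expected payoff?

-7

E[Defend B] = 0.25·(-7) + 0.375·(-7) + 0.375·(-7) = (-1.75) + (-2.625) + (-2.625) = -7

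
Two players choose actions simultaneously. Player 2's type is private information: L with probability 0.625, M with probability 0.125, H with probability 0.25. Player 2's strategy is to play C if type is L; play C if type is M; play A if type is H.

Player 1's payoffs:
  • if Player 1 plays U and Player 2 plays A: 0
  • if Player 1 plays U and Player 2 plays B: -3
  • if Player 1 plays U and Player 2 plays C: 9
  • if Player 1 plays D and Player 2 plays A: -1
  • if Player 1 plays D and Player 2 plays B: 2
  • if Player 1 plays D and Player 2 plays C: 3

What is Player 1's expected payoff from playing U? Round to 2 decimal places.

6.75

E[U] = 0.625·9 + 0.125·9 + 0.25·0 = 5.625 + 1.125 + 0 = 6.75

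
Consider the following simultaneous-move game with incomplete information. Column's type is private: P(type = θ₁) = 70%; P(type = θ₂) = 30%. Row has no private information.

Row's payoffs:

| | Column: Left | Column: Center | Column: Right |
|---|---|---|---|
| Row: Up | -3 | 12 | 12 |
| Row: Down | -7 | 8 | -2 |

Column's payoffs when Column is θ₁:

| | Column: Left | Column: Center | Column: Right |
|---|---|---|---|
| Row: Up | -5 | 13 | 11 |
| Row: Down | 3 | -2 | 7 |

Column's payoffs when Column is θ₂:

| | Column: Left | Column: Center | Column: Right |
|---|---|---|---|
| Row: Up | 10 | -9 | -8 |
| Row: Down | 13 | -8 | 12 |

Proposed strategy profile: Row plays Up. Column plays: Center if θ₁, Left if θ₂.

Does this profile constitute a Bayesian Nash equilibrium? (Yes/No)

Yes

Row plays Up: E[Up] = 0.7·(12) + 0.3·(-3) = 7.5; E[Down] = 3.5. Best-responding. ✓
Column (type θ₁), facing Up: Left gives -5, Center gives 13, Right gives 11. Proposed Center is best. ✓
Column (type θ₂), facing Up: Left gives 10, Center gives -9, Right gives -8. Proposed Left is best. ✓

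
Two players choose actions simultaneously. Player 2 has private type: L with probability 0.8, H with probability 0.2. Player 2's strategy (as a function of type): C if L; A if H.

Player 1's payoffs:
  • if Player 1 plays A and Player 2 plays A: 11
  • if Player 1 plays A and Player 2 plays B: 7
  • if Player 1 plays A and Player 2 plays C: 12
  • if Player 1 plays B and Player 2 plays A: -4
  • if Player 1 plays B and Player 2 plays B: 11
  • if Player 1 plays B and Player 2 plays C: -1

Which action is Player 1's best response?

A

Compute Player 1's expected payoff for each action, taking the expectation over Player 2's type.
E[A] = 0.8·(12) + 0.2·(11) = 11.8
E[B] = 0.8·(-1) + 0.2·(-4) = -1.6
Best response: A (11.8 is the largest).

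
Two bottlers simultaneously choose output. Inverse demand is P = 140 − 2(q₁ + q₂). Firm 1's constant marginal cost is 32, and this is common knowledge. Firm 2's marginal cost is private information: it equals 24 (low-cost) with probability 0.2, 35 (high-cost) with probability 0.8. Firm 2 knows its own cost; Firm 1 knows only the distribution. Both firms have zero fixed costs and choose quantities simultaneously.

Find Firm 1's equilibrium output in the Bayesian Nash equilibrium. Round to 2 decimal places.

Firm 2 with cost c maximizes (140 − 2(q₁+q₂) − c)·q₂, giving q₂(c) = (140 − c − 2q₁)/4.
E[c₂] = 0.2·24 + 0.8·35 = 32.8
Firm 1's FOC against E[q₂] yields q₁ = (140 − 2·32 + E[c₂])/6 = (140 − 64 + 32.8)/6 = 18.1333.

18.13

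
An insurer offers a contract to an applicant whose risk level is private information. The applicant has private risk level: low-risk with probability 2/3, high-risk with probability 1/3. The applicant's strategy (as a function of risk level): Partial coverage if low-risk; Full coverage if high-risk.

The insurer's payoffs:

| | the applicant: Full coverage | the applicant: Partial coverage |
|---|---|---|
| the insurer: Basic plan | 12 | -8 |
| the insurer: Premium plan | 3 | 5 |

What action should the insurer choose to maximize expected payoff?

Compute the insurer's expected payoff for each action, taking the expectation over the applicant's type.
E[Basic plan] = 2/3·(-8) + 1/3·(12) = -4/3
E[Premium plan] = 2/3·(5) + 1/3·(3) = 13/3
Best response: Premium plan (13/3 is the largest).

Premium plan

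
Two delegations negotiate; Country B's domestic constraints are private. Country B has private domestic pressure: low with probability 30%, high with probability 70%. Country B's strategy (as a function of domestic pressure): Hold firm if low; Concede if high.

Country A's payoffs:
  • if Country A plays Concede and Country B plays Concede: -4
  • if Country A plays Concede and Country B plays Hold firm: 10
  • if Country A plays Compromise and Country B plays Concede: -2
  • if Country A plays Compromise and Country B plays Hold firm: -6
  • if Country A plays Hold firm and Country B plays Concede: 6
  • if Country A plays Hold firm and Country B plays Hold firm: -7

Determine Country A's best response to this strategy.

Compute Country A's expected payoff for each action, taking the expectation over Country B's type.
E[Concede] = 0.3·(10) + 0.7·(-4) = 0.2
E[Compromise] = 0.3·(-6) + 0.7·(-2) = -3.2
E[Hold firm] = 0.3·(-7) + 0.7·(6) = 2.1
Best response: Hold firm (2.1 is the largest).

Hold firm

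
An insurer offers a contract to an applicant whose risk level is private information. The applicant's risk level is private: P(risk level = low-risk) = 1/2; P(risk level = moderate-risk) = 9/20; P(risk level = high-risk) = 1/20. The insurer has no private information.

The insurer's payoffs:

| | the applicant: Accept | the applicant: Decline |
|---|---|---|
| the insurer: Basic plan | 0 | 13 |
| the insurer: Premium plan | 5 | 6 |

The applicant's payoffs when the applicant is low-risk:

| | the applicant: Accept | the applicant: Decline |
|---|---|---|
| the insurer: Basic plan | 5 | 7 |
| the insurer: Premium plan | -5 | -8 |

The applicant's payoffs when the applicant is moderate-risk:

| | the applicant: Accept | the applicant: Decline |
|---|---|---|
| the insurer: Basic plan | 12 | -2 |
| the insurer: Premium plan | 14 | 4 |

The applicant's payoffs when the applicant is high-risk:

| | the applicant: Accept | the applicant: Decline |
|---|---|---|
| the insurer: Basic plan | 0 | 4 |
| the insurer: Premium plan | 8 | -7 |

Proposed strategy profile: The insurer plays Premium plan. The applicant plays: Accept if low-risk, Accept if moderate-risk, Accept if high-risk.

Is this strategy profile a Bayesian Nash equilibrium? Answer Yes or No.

The insurer plays Premium plan: E[Premium plan] = 1/2·(5) + 9/20·(5) + 1/20·(5) = 5; E[Basic plan] = 0. Best-responding. ✓
The applicant (risk level low-risk), facing Premium plan: Accept gives -5, Decline gives -8. Proposed Accept is best. ✓
The applicant (risk level moderate-risk), facing Premium plan: Accept gives 14, Decline gives 4. Proposed Accept is best. ✓
The applicant (risk level high-risk), facing Premium plan: Accept gives 8, Decline gives -7. Proposed Accept is best. ✓

Yes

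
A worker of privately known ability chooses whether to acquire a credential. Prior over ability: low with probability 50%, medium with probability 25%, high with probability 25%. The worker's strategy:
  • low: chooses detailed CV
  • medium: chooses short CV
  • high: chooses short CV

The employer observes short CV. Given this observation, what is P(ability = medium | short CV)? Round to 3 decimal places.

0.500

Apply Bayes' rule using the sender's strategy as the likelihood.
P(short CV) = 0.5·0 + 0.25·1 + 0.25·1 = 0.5
P(medium | short CV) = (0.25·1) / 0.5 = 0.25 / 0.5 = 0.5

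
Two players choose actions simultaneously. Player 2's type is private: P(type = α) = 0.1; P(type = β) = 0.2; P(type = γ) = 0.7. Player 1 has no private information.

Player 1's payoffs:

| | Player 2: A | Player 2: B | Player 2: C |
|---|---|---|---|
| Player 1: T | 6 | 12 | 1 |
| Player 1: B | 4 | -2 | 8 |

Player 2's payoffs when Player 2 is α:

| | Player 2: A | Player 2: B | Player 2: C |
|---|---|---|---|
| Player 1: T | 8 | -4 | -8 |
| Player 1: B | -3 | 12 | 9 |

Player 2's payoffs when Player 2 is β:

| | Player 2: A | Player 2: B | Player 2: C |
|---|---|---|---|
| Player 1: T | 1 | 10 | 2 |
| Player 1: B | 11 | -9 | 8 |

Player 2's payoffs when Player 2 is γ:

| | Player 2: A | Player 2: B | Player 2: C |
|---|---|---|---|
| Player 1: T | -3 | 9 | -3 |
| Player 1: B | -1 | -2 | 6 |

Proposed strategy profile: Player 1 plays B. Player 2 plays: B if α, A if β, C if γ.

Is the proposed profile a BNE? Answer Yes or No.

Player 1 plays B: E[B] = 0.1·(-2) + 0.2·(4) + 0.7·(8) = 6.2; E[T] = 3.1. Best-responding. ✓
Player 2 (type α), facing B: A gives -3, B gives 12, C gives 9. Proposed B is best. ✓
Player 2 (type β), facing B: A gives 11, B gives -9, C gives 8. Proposed A is best. ✓
Player 2 (type γ), facing B: A gives -1, B gives -2, C gives 6. Proposed C is best. ✓

Yes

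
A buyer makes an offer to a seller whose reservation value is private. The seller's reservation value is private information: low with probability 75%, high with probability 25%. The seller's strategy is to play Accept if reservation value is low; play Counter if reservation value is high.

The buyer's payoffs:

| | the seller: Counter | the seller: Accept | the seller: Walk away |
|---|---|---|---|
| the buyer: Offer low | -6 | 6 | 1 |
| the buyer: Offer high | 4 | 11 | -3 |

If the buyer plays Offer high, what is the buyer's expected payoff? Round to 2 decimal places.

9.25

E[Offer high] = 0.75·11 + 0.25·4 = 8.25 + 1 = 9.25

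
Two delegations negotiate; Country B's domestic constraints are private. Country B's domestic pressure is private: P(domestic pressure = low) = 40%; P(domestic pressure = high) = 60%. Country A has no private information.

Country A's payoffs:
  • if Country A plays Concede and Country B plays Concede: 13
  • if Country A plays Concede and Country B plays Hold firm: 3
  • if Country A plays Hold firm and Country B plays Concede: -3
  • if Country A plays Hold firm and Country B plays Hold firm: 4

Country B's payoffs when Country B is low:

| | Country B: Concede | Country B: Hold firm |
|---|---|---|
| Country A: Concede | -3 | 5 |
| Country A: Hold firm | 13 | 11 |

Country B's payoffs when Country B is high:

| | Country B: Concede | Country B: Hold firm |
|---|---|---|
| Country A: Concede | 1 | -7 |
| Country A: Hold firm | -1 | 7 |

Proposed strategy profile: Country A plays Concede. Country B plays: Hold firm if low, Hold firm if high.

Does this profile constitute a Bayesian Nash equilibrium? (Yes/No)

A profile is a BNE iff every type of every player is best-responding given beliefs about the other side.
Country A plays Concede: E[Concede] = 0.4·(3) + 0.6·(3) = 3; E[Hold firm] = 4. Not best-responding. ✗
Country B (domestic pressure low), facing Concede: Concede gives -3, Hold firm gives 5. Proposed Hold firm is best. ✓
Country B (domestic pressure high), facing Concede: Concede gives 1, Hold firm gives -7. Proposed Hold firm is not best — profitable deviation exists. ✗

No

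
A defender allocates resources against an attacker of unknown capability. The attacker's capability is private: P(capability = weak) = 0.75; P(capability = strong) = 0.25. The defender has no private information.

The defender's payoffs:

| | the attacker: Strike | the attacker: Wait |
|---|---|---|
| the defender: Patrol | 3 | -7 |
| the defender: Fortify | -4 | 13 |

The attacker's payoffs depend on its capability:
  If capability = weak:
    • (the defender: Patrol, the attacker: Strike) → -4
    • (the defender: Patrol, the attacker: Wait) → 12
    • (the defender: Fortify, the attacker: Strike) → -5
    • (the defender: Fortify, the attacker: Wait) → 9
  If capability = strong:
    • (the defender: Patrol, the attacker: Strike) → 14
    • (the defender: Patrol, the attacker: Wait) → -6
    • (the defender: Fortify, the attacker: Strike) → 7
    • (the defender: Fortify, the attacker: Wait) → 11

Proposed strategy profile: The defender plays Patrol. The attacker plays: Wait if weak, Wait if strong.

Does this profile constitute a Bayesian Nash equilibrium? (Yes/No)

A profile is a BNE iff every type of every player is best-responding given beliefs about the other side.
The defender plays Patrol: E[Patrol] = 0.75·(-7) + 0.25·(-7) = -7; E[Fortify] = 13. Not best-responding. ✗
The attacker (capability weak), facing Patrol: Strike gives -4, Wait gives 12. Proposed Wait is best. ✓
The attacker (capability strong), facing Patrol: Strike gives 14, Wait gives -6. Proposed Wait is not best — profitable deviation exists. ✗

No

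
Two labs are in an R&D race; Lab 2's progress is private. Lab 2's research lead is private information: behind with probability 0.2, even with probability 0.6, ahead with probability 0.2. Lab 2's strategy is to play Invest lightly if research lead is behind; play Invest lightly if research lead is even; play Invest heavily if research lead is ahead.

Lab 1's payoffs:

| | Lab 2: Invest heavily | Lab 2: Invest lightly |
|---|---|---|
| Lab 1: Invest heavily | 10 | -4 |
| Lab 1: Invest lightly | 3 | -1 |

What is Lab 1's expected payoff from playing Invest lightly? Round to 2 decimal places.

-0.20

Take the expectation over Lab 2's research lead, weighting each type's action by its prior probability.
E[Invest lightly] = 0.2·(-1) + 0.6·(-1) + 0.2·3 = (-0.2) + (-0.6) + 0.6 = -0.2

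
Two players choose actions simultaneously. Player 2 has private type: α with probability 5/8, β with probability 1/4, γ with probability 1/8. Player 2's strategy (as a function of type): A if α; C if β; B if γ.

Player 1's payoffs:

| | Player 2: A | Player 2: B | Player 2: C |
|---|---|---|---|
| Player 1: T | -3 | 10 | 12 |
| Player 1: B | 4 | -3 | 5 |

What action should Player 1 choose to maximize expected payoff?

E[T] = 5/8·(-3) + 1/4·(12) + 1/8·(10) = 19/8
E[B] = 5/8·(4) + 1/4·(5) + 1/8·(-3) = 27/8
Best response: B (27/8 is the largest).

B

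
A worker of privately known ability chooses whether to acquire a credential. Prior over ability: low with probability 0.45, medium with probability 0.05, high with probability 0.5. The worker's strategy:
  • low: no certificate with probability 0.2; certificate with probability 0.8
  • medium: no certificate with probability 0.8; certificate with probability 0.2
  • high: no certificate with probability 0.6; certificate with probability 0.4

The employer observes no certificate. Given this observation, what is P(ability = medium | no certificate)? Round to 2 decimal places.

Apply Bayes' rule using the sender's strategy as the likelihood.
P(no certificate) = 0.45·0.2 + 0.05·0.8 + 0.5·0.6 = 0.43
P(medium | no certificate) = (0.05·0.8) / 0.43 = 0.04 / 0.43 = 0.0930233

0.09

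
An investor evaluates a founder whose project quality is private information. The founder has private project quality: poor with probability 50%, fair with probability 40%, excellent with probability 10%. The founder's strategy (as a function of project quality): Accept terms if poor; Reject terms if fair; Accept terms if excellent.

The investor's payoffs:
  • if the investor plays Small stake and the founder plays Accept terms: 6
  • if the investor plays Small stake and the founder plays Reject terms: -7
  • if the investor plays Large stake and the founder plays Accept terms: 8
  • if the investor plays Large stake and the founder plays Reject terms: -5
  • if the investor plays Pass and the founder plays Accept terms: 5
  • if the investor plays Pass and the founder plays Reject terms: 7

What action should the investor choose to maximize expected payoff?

Pass

Compute the investor's expected payoff for each action, taking the expectation over the founder's type.
E[Small stake] = 0.5·(6) + 0.4·(-7) + 0.1·(6) = 0.8
E[Large stake] = 0.5·(8) + 0.4·(-5) + 0.1·(8) = 2.8
E[Pass] = 0.5·(5) + 0.4·(7) + 0.1·(5) = 5.8
Best response: Pass (5.8 is the largest).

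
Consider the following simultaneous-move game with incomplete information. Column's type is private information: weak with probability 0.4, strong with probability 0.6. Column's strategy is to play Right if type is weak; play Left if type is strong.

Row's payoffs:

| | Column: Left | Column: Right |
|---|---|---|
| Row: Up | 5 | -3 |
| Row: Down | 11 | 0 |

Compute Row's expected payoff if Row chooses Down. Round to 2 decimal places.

E[Down] = 0.4·0 + 0.6·11 = 0 + 6.6 = 6.6

6.60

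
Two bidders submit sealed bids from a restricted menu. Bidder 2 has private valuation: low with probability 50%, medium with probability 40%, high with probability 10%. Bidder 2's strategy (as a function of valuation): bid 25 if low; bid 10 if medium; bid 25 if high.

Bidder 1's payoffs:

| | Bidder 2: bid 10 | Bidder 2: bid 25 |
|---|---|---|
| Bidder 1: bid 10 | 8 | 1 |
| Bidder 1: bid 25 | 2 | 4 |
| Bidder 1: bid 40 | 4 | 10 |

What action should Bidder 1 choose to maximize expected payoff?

bid 40

E[bid 10] = 0.5·(1) + 0.4·(8) + 0.1·(1) = 3.8
E[bid 25] = 0.5·(4) + 0.4·(2) + 0.1·(4) = 3.2
E[bid 40] = 0.5·(10) + 0.4·(4) + 0.1·(10) = 7.6
Best response: bid 40 (7.6 is the largest).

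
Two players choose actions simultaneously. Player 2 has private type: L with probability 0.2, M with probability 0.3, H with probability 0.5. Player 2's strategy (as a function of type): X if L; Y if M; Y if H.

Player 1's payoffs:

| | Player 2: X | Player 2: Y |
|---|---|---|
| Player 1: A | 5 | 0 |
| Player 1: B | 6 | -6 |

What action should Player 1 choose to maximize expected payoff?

A

E[A] = 0.2·(5) + 0.3·(0) + 0.5·(0) = 1
E[B] = 0.2·(6) + 0.3·(-6) + 0.5·(-6) = -3.6
Best response: A (1 is the largest).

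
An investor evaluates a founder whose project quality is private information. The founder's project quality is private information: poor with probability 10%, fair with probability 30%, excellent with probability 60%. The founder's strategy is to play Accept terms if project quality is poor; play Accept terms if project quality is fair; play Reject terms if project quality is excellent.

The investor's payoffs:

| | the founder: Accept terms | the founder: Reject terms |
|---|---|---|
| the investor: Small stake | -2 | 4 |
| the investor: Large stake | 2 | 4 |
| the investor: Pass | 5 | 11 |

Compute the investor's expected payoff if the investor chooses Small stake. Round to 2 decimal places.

1.60

E[Small stake] = 0.1·(-2) + 0.3·(-2) + 0.6·4 = (-0.2) + (-0.6) + 2.4 = 1.6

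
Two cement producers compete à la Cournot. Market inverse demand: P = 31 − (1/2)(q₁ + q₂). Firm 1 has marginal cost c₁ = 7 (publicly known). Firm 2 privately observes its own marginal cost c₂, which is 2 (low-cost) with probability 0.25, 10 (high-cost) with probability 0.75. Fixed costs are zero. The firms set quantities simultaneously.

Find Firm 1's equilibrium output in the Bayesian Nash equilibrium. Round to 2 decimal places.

16.67

Type-c best response for Firm 2: q₂(c) = (31 − c) − q₁/2.
Firm 1 maximizes expected profit; its first-order condition is 31 − q₁ − (1/2)E[q₂] − 7 = 0.
Substituting E[q₂] and solving: E[c₂] = 8, so q₁ = (31 − 2·7 + 8)/(3/2) = 16.6667.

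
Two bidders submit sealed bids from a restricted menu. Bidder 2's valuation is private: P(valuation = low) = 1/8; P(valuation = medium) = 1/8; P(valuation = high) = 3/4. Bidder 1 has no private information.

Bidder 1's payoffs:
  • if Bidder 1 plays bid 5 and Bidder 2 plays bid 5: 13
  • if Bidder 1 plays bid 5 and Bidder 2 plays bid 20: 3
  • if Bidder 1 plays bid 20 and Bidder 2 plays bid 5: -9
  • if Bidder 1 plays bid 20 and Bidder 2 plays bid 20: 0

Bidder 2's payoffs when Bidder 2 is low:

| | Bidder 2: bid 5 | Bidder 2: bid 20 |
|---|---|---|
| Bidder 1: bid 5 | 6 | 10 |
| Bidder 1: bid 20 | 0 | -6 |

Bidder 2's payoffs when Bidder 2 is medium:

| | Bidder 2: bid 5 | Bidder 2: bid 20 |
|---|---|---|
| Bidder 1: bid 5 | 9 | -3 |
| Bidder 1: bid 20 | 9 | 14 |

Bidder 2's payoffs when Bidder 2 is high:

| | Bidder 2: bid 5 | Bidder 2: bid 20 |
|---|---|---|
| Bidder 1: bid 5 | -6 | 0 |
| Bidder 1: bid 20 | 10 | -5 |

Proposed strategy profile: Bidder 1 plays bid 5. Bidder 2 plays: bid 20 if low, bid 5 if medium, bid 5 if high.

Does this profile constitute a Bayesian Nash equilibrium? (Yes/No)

No

Bidder 1 plays bid 5: E[bid 5] = 1/8·(3) + 1/8·(13) + 3/4·(13) = 47/4; E[bid 20] = -63/8. Best-responding. ✓
Bidder 2 (valuation low), facing bid 5: bid 5 gives 6, bid 20 gives 10. Proposed bid 20 is best. ✓
Bidder 2 (valuation medium), facing bid 5: bid 5 gives 9, bid 20 gives -3. Proposed bid 5 is best. ✓
Bidder 2 (valuation high), facing bid 5: bid 5 gives -6, bid 20 gives 0. Proposed bid 5 is not best — profitable deviation exists. ✗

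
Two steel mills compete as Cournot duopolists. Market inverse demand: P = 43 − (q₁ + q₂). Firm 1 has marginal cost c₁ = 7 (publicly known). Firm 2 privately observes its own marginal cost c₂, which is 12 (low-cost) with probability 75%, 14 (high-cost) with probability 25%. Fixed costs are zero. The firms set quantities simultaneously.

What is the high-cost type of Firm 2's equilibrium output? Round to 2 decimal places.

7.58

Firm 2 with cost c maximizes (43 − (q₁+q₂) − c)·q₂, giving q₂(c) = (43 − c − q₁)/2.
E[c₂] = 0.75·12 + 0.25·14 = 12.5
Firm 1's FOC against E[q₂] yields q₁ = (43 − 2·7 + E[c₂])/3 = (43 − 14 + 12.5)/3 = 13.8333.
q₂(high-cost) = (43 − 14 − 13.8333)/2 = 7.58333.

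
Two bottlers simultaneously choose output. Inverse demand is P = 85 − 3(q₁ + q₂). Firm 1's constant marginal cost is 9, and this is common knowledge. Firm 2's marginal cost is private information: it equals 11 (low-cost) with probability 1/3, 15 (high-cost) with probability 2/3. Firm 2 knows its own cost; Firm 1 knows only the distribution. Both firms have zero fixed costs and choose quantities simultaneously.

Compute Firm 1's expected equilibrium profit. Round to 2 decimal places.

Type-c best response for Firm 2: q₂(c) = (85 − c)/6 − q₁/2.
Firm 1 maximizes expected profit; its first-order condition is 85 − 6q₁ − 3E[q₂] − 9 = 0.
Substituting E[q₂] and solving: E[c₂] = 13.6667, so q₁ = (85 − 2·9 + 13.6667)/9 = 8.96296.
E[P] = 85 − 3·(q₁ + E[q₂]) = 35.8889; Firm 1's expected profit = (E[P] − 9)·q₁ = (35.8889 − 9)·8.96296 = 241.004.

241.00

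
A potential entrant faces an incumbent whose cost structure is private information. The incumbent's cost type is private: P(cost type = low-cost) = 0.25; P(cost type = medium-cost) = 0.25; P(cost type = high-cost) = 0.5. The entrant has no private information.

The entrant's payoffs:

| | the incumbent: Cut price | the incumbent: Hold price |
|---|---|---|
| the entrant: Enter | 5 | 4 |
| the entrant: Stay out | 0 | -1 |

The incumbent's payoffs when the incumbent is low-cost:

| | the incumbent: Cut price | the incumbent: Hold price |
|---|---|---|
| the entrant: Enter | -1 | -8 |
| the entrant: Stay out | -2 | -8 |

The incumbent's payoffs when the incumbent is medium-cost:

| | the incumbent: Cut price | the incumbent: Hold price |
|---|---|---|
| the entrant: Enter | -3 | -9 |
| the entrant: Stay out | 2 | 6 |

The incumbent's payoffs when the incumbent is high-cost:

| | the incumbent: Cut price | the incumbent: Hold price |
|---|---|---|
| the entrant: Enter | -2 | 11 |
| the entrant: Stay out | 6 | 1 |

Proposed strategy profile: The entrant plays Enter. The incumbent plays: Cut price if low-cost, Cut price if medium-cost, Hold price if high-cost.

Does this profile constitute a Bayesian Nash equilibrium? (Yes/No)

The entrant plays Enter: E[Enter] = 0.25·(5) + 0.25·(5) + 0.5·(4) = 4.5; E[Stay out] = -0.5. Best-responding. ✓
The incumbent (cost type low-cost), facing Enter: Cut price gives -1, Hold price gives -8. Proposed Cut price is best. ✓
The incumbent (cost type medium-cost), facing Enter: Cut price gives -3, Hold price gives -9. Proposed Cut price is best. ✓
The incumbent (cost type high-cost), facing Enter: Cut price gives -2, Hold price gives 11. Proposed Hold price is best. ✓

Yes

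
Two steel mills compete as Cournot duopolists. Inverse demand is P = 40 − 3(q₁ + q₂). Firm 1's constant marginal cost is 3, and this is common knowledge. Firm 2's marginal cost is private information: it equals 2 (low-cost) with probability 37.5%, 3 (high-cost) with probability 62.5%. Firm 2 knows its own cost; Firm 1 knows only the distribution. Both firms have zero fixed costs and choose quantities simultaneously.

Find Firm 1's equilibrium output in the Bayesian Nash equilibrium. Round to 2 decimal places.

4.07

Firm 2 with cost c maximizes (40 − 3(q₁+q₂) − c)·q₂, giving q₂(c) = (40 − c − 3q₁)/6.
E[c₂] = 0.375·2 + 0.625·3 = 2.625
Firm 1's FOC against E[q₂] yields q₁ = (40 − 2·3 + E[c₂])/9 = (40 − 6 + 2.625)/9 = 4.06944.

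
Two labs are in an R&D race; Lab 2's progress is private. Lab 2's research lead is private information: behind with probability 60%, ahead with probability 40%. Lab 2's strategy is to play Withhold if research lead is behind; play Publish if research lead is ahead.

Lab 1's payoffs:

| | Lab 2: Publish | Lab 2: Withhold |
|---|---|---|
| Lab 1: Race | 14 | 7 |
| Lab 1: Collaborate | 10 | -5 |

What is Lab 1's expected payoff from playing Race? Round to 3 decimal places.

E[Race] = 0.6·7 + 0.4·14 = 4.2 + 5.6 = 9.8

9.800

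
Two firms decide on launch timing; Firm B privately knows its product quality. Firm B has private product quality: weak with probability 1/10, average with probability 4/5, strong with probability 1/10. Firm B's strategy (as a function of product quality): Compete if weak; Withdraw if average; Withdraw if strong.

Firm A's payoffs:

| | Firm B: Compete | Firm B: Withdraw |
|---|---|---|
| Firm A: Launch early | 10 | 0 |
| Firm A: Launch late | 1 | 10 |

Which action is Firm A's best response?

E[Launch early] = 1/10·(10) + 4/5·(0) + 1/10·(0) = 1
E[Launch late] = 1/10·(1) + 4/5·(10) + 1/10·(10) = 91/10
Best response: Launch late (91/10 is the largest).

Launch late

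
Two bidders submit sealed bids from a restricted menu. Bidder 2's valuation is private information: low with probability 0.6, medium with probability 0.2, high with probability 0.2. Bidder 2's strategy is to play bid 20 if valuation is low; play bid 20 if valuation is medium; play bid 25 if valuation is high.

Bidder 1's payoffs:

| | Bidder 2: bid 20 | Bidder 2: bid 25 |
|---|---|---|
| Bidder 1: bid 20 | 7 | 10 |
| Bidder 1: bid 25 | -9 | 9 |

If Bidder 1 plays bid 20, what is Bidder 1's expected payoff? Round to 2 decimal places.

E[bid 20] = 0.6·7 + 0.2·7 + 0.2·10 = 4.2 + 1.4 + 2 = 7.6

7.60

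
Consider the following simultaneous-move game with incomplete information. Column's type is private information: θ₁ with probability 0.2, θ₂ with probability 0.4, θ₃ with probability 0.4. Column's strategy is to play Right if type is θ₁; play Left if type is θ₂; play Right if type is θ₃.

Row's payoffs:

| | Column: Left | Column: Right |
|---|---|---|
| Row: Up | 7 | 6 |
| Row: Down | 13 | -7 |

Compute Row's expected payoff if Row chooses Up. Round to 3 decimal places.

E[Up] = 0.2·6 + 0.4·7 + 0.4·6 = 1.2 + 2.8 + 2.4 = 6.4

6.400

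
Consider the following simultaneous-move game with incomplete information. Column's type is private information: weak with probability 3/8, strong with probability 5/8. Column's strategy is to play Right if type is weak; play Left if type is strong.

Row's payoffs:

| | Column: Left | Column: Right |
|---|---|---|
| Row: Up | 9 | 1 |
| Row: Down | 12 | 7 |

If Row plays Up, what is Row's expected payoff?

6

E[Up] = 3/8·1 + 5/8·9 = 3/8 + 45/8 = 6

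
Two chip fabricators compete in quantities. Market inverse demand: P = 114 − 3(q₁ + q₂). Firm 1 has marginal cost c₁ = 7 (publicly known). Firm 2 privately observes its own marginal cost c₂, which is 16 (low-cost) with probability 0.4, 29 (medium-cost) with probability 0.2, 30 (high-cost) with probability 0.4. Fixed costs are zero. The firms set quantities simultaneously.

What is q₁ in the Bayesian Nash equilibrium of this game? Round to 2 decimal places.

Firm 2 with cost c maximizes (114 − 3(q₁+q₂) − c)·q₂, giving q₂(c) = (114 − c − 3q₁)/6.
E[c₂] = 0.4·16 + 0.2·29 + 0.4·30 = 24.2
Firm 1's FOC against E[q₂] yields q₁ = (114 − 2·7 + E[c₂])/9 = (114 − 14 + 24.2)/9 = 13.8.

13.80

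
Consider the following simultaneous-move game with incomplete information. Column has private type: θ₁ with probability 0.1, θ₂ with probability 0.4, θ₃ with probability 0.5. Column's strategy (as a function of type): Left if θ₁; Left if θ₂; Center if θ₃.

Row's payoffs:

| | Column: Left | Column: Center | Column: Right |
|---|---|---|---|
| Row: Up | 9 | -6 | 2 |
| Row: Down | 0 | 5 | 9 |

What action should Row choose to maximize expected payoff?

Down

E[Up] = 0.1·(9) + 0.4·(9) + 0.5·(-6) = 1.5
E[Down] = 0.1·(0) + 0.4·(0) + 0.5·(5) = 2.5
Best response: Down (2.5 is the largest).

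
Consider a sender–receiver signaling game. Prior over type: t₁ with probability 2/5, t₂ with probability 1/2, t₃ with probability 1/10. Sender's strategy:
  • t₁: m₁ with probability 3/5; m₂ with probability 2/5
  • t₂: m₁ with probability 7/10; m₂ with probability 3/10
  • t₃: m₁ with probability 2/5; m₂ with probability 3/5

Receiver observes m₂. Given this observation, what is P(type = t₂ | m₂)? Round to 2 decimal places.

0.41

P(m₂) = (2/5)·(2/5) + (1/2)·(3/10) + (1/10)·(3/5) = 37/100
P(t₂ | m₂) = ((1/2)·(3/10)) / (37/100) = (3/20) / (37/100) = 15/37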